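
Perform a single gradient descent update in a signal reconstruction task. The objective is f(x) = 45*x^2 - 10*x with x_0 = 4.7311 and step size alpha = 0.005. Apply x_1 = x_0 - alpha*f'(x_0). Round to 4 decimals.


We compute the gradient at x_0 and apply the update.
f'(x) = 90*x - 10
f'(4.7311) = 90*4.7311 - 10 = 415.799
x_1 = 4.7311 - 0.005*415.799 = 2.6521


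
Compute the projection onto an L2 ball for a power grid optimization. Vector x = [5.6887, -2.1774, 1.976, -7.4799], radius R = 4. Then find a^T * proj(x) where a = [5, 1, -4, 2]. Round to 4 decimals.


Step 1: Compute ||x|| (intermediates to 6 decimals).
||x|| = sqrt(5.6887^2 + (-2.1774)^2 + 1.976^2 + (-7.4799)^2) = 9.846617
Step 2: Project.
Since ||x|| > R, scale = R/||x|| = 4/9.846617 = 0.406231, proj(x) = scale * x
proj(x) = [2.310926, -0.884527, 0.802712, -3.038567]
Step 3: Dot product.
a^T * proj(x) = 5*2.310926 + 1*(-0.884527) - 4*0.802712 + 2*(-3.038567) = 1.3821


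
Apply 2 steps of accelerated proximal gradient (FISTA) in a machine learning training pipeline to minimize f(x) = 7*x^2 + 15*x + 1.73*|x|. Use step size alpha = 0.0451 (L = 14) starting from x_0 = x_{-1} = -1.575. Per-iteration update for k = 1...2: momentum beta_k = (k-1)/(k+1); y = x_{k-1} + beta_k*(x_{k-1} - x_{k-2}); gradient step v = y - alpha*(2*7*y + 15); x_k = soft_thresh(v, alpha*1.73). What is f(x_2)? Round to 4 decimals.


FISTA on f(x) = 7*x^2 + 15*x + 1.73*|x|
L = 14, alpha = 0.0451
Iteration 1: beta = 0.0, y = -1.575 + 0.0*(-1.575 + 1.575) = -1.575
  grad(y) = -7.05, v = y - alpha*grad = -1.257
  prox(v) = soft_thresh(-1.257, 0.078) = -1.179
Iteration 2: beta = 0.3333, y = -1.179 + 0.3333*(-1.179 + 1.575) = -1.047
  grad(y) = 0.3416, v = y - alpha*grad = -1.0624
  prox(v) = soft_thresh(-1.0624, 0.078) = -0.9844
f(x_2) = 7*(-0.9844)^2 + 15*(-0.9844) + 1.73*|-0.9844| = -6.2797


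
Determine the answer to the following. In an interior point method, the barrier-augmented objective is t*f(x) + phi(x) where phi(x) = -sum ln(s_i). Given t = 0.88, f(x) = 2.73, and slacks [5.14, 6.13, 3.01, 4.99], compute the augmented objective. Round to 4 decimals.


Step 1: Compute log-barrier.
ln values: [1.6371, 1.8132, 1.1019, 1.6074]
phi = -(1.6371 + 1.8132 + 1.1019 + 1.6074) = -6.1596
Step 2: Compute augmented objective.
t*f(x) = 0.88*2.73 = 2.4024
Total = 2.4024 - 6.1596 = -3.7572


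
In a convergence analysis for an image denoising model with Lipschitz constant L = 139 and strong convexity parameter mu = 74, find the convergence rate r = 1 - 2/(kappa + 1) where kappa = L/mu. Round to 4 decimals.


Step 1: Compute the condition number.
kappa = L/mu = 139/74 = 1.8784
Step 2: Compute the convergence rate.
r = 1 - 2/(kappa + 1) = 1 - 2*mu/(L + mu) = (L - mu)/(L + mu) = 65/213 = 0.3052


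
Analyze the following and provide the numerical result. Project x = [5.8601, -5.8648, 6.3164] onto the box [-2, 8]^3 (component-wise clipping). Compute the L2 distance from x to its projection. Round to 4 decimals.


Project each component onto [-2, 8].
clip(5.8601) = 5.8601, clip(-5.8648) = -2.0, clip(6.3164) = 6.3164
Projection = [5.8601, -2.0, 6.3164]
Squared diffs: [0.0, 14.9367, 0.0]
Distance = sqrt(14.9367) = 3.8648


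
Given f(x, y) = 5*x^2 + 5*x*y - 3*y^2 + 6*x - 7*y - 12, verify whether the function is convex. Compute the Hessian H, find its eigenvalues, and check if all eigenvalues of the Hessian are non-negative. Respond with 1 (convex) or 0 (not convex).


The Hessian of f(x,y) = 5*x^2 + 5*x*y - 3*y^2 + 6*x - 7*y - 12 is:
H = [[10, 5], [5, -6]]
Trace = 10 - 6 = 4
Determinant = 10*-6 - (5)^2 = -85
Discriminant = (4)^2 - 4*-85 = 356.0
Eigenvalues: lambda_1 = -7.434, lambda_2 = 11.434
The function is not convex.

0


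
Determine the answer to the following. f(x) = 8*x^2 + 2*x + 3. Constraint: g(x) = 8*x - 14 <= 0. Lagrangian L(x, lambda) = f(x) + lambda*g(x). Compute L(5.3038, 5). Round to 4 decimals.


Step 1: Evaluate f(x).
f(5.3038) = 8*5.3038^2 + 2*5.3038 + 3 = 238.65
Step 2: Evaluate g(x).
g(5.3038) = 8*5.3038 - 14 = 28.4304
Step 3: Compute Lagrangian.
L = 238.65 + 5*28.4304 = 380.802


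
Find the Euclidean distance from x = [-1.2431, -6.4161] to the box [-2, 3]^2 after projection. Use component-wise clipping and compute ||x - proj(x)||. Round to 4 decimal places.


Project each component onto [-2, 3].
clip(-1.2431) = -1.2431, clip(-6.4161) = -2.0
Projection = [-1.2431, -2.0]
Squared diffs: [0.0, 19.5019]
Distance = sqrt(19.5019) = 4.4161


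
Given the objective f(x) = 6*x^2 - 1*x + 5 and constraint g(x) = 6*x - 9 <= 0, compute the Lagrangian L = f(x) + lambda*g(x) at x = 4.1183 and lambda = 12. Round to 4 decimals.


Step 1: Evaluate f(x).
f(4.1183) = 6*4.1183^2 - 1*4.1183 + 5 = 102.6441
Step 2: Evaluate g(x).
g(4.1183) = 6*4.1183 - 9 = 15.7098
Step 3: Compute Lagrangian.
L = 102.6441 + 12*15.7098 = 291.1617


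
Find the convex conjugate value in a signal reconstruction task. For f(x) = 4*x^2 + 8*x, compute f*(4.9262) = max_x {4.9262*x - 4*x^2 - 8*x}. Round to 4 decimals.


f*(y) = sup_x {y*x - a*x^2 - b*x} = sup_x {(y-b)*x - a*x^2}
FOC: (y - b) - 2a*x = 0 => x* = (y - b)/(2a)
x* = (4.9262 - 8)/(2*4) = -0.3842
f*(4.9262) = (y-b)^2/(4a) = (4.9262 - 8)^2/(4*4)
= 9.4482/16 = 0.5905


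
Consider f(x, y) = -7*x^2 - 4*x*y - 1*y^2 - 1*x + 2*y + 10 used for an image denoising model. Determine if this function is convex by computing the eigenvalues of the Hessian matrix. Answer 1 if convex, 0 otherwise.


The Hessian of f(x,y) = -7*x^2 - 4*x*y - 1*y^2 - 1*x + 2*y + 10 is:
H = [[-14, -4], [-4, -2]]
Trace = -14 - 2 = -16
Determinant = -14*-2 - (-4)^2 = 12
Discriminant = (-16)^2 - 4*12 = 208.0
Eigenvalues: lambda_1 = -15.2111, lambda_2 = -0.7889
The function is not convex.

0


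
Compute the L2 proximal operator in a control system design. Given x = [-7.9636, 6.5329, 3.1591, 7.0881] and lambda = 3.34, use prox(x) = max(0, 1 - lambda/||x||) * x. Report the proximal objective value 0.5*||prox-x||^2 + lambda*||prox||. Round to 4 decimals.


Step 1: Compute ||x||.
||x|| = 12.8965
Step 2: Compute scaling factor.
scale = max(0, 1 - 3.34/12.8965) = 0.741
Step 3: prox(x) = [-5.9011, 4.841, 2.3409, 5.2524]
||prox(x)|| = 9.5565
Step 4: Proximal objective.
0.5*||prox-x||^2 = 5.5778
lambda*||prox|| = 31.9187
Total = 37.4964


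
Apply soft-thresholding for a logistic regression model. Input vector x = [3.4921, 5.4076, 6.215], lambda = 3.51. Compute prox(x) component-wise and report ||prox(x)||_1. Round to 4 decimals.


Soft-thresholding with lambda = 3.51:
prox(3.4921) = sign(3.4921)*max(|3.4921| - 3.51, 0) = 0.0
prox(5.4076) = sign(5.4076)*max(|5.4076| - 3.51, 0) = 1.8976
prox(6.215) = sign(6.215)*max(|6.215| - 3.51, 0) = 2.705
prox(x) = [0.0, 1.8976, 2.705]
||prox(x)||_1 = 0.0 + 1.8976 + 2.705 = 4.6026


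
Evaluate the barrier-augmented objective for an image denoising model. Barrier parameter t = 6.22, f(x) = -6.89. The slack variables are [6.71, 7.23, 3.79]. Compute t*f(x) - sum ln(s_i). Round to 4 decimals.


Step 1: Compute log-barrier.
ln values: [1.9036, 1.9782, 1.3324]
phi = -(1.9036 + 1.9782 + 1.3324) = -5.2142
Step 2: Compute augmented objective.
t*f(x) = 6.22*-6.89 = -42.8558
Total = -42.8558 - 5.2142 = -48.07


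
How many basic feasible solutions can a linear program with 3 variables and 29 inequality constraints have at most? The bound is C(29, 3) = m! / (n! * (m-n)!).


Each vertex corresponds to some choice of n active constraints out of m, so the number of vertices is at most C(m, n) = m! / (n!(m-n)!).
m = 29, n = 3
Numerator: 29 * 28 * 27
Denominator: 3! = 6
C(29, 3) = 3654


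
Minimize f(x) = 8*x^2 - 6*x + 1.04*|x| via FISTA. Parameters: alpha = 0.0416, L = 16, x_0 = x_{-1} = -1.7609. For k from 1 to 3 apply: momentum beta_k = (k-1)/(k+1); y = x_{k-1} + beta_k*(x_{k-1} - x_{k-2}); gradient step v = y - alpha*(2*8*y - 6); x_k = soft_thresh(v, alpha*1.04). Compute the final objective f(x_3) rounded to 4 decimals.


FISTA on f(x) = 8*x^2 - 6*x + 1.04*|x|
L = 16, alpha = 0.0416
Iteration 1: beta = 0.0, y = -1.7609 + 0.0*(-1.7609 + 1.7609) = -1.7609
  grad(y) = -34.1744, v = y - alpha*grad = -0.3392
  prox(v) = soft_thresh(-0.3392, 0.0433) = -0.296
Iteration 2: beta = 0.3333, y = -0.296 + 0.3333*(-0.296 + 1.7609) = 0.1923
  grad(y) = -2.9228, v = y - alpha*grad = 0.3139
  prox(v) = soft_thresh(0.3139, 0.0433) = 0.2706
Iteration 3: beta = 0.5, y = 0.2706 + 0.5*(0.2706 + 0.296) = 0.554
  grad(y) = 2.8634, v = y - alpha*grad = 0.4348
  prox(v) = soft_thresh(0.4348, 0.0433) = 0.3916
f(x_3) = 8*0.3916^2 - 6*0.3916 + 1.04*|0.3916| = -0.7156


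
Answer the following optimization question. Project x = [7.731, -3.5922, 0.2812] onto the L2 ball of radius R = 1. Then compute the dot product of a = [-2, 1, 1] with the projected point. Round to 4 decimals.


Step 1: Compute ||x|| (intermediates to 6 decimals).
||x|| = sqrt(7.731^2 + (-3.5922)^2 + 0.2812^2) = 8.529439
Step 2: Project.
Since ||x|| > R, scale = R/||x|| = 1/8.529439 = 0.117241, proj(x) = scale * x
proj(x) = [0.90639, -0.421153, 0.032968]
Step 3: Dot product.
a^T * proj(x) = -2*0.90639 + 1*(-0.421153) + 1*0.032968 = -2.201


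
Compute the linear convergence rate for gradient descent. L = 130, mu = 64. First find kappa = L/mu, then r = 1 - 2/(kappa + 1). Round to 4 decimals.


Step 1: Compute the condition number.
kappa = L/mu = 130/64 = 2.0313
Step 2: Compute the convergence rate.
r = 1 - 2/(kappa + 1) = 1 - 2*mu/(L + mu) = (L - mu)/(L + mu) = 66/194 = 0.3402


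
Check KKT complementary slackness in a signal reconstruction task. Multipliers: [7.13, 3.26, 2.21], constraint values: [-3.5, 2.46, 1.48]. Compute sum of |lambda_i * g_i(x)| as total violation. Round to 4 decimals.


KKT complementary slackness check:
lambda_1 * g_1 = 7.13 * -3.5 = -24.955
lambda_2 * g_2 = 3.26 * 2.46 = 8.0196
lambda_3 * g_3 = 2.21 * 1.48 = 3.2708
Total violation = 24.955 + 8.0196 + 3.2708 = 36.2454


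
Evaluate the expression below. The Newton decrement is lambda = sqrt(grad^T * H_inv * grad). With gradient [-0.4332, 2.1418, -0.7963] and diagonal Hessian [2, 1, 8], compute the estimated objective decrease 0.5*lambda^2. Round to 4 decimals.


Step 1: H is diagonal, so H^(-1) * g = [-0.2166, 2.1418, -0.0995].
Step 2: g^T H^(-1) g = sum_i g_i^2 / H_ii
  = (-0.4332)^2/2 + (2.1418)^2/1 + (-0.7963)^2/8
  = 0.0938 + 4.5873 + 0.0793 = 4.7604
Step 3: Objective decrease = 0.5 * g^T H^(-1) g = 2.3802


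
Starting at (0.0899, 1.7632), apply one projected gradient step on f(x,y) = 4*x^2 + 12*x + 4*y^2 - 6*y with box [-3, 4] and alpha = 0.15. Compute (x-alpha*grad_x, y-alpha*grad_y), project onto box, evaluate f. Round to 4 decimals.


Step 1: Compute gradient at (0.0899, 1.7632).
grad_x = 2*4*0.0899 + 12 = 12.7192
grad_y = 2*4*1.7632 - 6 = 8.1056
Step 2: Gradient step.
x_raw = 0.0899 - 0.15*12.7192 = -1.818
y_raw = 1.7632 - 0.15*8.1056 = 0.5474
Step 3: Project onto [-3, 4].
x_proj = clip(-1.818) = -1.818
y_proj = clip(0.5474) = 0.5474
Step 4: Evaluate f.
f(-1.818, 0.5474) = -10.6813


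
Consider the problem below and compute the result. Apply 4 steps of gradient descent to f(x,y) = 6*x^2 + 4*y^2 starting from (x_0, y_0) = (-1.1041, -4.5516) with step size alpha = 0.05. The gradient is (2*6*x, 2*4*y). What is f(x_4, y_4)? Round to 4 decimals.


Gradient descent on f(x,y) = 6*x^2 + 4*y^2.
Starting point: (-1.1041, -4.5516), alpha = 0.05
Step 1: grad_x = 2*6*-1.1041 = -13.2492, grad_y = 2*4*-4.5516 = -36.4128
  x_1 = -1.1041 - 0.05*-13.2492 = -0.4416
  y_1 = -4.5516 - 0.05*-36.4128 = -2.731
Step 2: grad_x = 2*6*-0.4416 = -5.2997, grad_y = 2*4*-2.731 = -21.8477
  x_2 = -0.4416 - 0.05*-5.2997 = -0.1767
  y_2 = -2.731 - 0.05*-21.8477 = -1.6386
Step 3: grad_x = 2*6*-0.1767 = -2.1199, grad_y = 2*4*-1.6386 = -13.1086
  x_3 = -0.1767 - 0.05*-2.1199 = -0.0707
  y_3 = -1.6386 - 0.05*-13.1086 = -0.9831
Step 4: grad_x = 2*6*-0.0707 = -0.8479, grad_y = 2*4*-0.9831 = -7.8652
  x_4 = -0.0707 - 0.05*-0.8479 = -0.0283
  y_4 = -0.9831 - 0.05*-7.8652 = -0.5899
f(-0.0283, -0.5899) = 6*(-0.0283)^2 + 4*(-0.5899)^2 = 1.3967


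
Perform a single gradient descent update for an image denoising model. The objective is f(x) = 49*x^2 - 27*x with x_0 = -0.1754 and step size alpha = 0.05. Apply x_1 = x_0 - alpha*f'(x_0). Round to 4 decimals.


We compute the gradient at x_0 and apply the update.
f'(x) = 98*x - 27
f'(-0.1754) = 98*-0.1754 - 27 = -44.1892
x_1 = -0.1754 - 0.05*-44.1892 = 2.0341


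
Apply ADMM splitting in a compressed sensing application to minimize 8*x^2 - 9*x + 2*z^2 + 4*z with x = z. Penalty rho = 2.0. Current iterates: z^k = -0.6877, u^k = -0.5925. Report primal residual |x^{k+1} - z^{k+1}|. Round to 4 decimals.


ADMM iteration with rho = 2.0, z^k = -0.6877, u^k = -0.5925
Step 1: x-update.
Minimize 8*x^2 - 9*x + (2.0/2)*(x + 0.6877 - 0.5925)^2
FOC: (2*8 + 2.0)*x = 9 + 2.0*(-0.6877 + 0.5925)
x^{k+1} = 0.4894
Step 2: z-update.
Minimize 2*z^2 + 4*z + (2.0/2)*(0.4894 - z - 0.5925)^2
FOC: (2*2 + 2.0)*z = -4 + 2.0*(0.4894 - 0.5925)
z^{k+1} = -0.701
Step 3: u-update.
u^{k+1} = -0.5925 + 0.4894 + 0.701 = 0.5979
Step 4: Primal residual = |0.4894 + 0.701| = 1.1904


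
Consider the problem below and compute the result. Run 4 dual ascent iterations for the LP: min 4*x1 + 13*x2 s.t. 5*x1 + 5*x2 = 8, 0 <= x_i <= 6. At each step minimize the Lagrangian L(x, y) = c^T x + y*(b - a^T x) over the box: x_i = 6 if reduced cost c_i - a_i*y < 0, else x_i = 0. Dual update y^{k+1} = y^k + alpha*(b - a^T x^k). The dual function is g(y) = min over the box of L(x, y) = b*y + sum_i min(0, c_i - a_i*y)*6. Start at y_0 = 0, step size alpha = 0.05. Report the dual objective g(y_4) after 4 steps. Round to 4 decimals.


Dual ascent for LP: min 4*x1 + 13*x2, 5*x1 + 5*x2 = 8, 0 <= x_i <= 6
Step 1: y^k = 0.0, reduced costs: (4.0, 13.0)
  x^k = (0.0, 0.0), subgradient = b - a^T x = 8.0
  y^{k+1} = 0.0 + 0.05*8.0 = 0.4
Step 2: y^k = 0.4, reduced costs: (2.0, 11.0)
  x^k = (0.0, 0.0), subgradient = b - a^T x = 8.0
  y^{k+1} = 0.4 + 0.05*8.0 = 0.8
Step 3: y^k = 0.8, reduced costs: (0.0, 9.0)
  x^k = (0.0, 0.0), subgradient = b - a^T x = 8.0
  y^{k+1} = 0.8 + 0.05*8.0 = 1.2
Step 4: y^k = 1.2, reduced costs: (-2.0, 7.0)
  x^k = (6.0, 0.0), subgradient = b - a^T x = -22.0
  y^{k+1} = 1.2 + 0.05*-22.0 = 0.1
Dual objective at y_4 = 0.1: reduced costs (3.5, 12.5), box minimizer x = (0.0, 0.0)
g(y_4) = b*y + (c1 - a1*y)*x1 + (c2 - a2*y)*x2 = 8*0.1 + 3.5*0.0 + 12.5*0.0 = 0.8 + 0.0 + 0.0 = 0.8


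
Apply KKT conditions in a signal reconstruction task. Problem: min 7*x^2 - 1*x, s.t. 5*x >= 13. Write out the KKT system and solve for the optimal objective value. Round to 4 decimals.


Step 1: Try lambda = 0 (constraint inactive).
x_unc = 1/(2*7) = 0.0714
Check: 5*0.0714 = 0.357 < 13 -- violated!
Step 2: Constraint must be active: 5*x = 13
x* = 13/5 = 2.6
lambda = (2*7*2.6 - 1)/5 = 7.08
Step 3: Compute optimal value.
f(x*) = 7*2.6^2 - 1*2.6 = 44.72


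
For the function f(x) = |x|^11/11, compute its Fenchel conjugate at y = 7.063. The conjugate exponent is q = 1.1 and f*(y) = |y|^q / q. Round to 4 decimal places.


The conjugate exponent q satisfies 1/p + 1/q = 1.
p = 11, so q = 11/(11 - 1) = 1.1
|y|^q = 7.063^1.1 = 8.5879
f*(7.063) = 8.5879 / 1.1 = 7.8072


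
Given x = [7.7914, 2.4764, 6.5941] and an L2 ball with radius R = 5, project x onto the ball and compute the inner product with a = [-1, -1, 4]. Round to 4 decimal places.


Step 1: Compute ||x|| (intermediates to 6 decimals).
||x|| = sqrt(7.7914^2 + 2.4764^2 + 6.5941^2) = 10.503363
Step 2: Project.
Since ||x|| > R, scale = R/||x|| = 5/10.503363 = 0.476038, proj(x) = scale * x
proj(x) = [3.709002, 1.178861, 3.139042]
Step 3: Dot product.
a^T * proj(x) = -1*3.709002 - 1*1.178861 + 4*3.139042 = 7.6683


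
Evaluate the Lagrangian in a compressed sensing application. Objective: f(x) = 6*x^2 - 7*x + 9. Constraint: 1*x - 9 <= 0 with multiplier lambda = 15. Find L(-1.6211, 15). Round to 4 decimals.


Step 1: Evaluate f(x).
f(-1.6211) = 6*(-1.6211)^2 - 7*(-1.6211) + 9 = 36.1155
Step 2: Evaluate g(x).
g(-1.6211) = 1*-1.6211 - 9 = -10.6211
Step 3: Compute Lagrangian.
L = 36.1155 + 15*-10.6211 = -123.201


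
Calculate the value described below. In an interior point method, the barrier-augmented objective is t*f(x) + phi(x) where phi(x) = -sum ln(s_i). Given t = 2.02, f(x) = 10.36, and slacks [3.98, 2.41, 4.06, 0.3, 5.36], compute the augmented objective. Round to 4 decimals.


Step 1: Compute log-barrier.
ln values: [1.3813, 0.8796, 1.4012, -1.204, 1.679]
phi = -(1.3813 + 0.8796 + 1.4012 - 1.204 + 1.679) = -4.1371
Step 2: Compute augmented objective.
t*f(x) = 2.02*10.36 = 20.9272
Total = 20.9272 - 4.1371 = 16.7901


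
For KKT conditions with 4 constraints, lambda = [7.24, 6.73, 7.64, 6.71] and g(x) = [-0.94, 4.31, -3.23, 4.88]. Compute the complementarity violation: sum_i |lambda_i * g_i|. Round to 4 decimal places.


KKT complementary slackness check:
lambda_1 * g_1 = 7.24 * -0.94 = -6.8056
lambda_2 * g_2 = 6.73 * 4.31 = 29.0063
lambda_3 * g_3 = 7.64 * -3.23 = -24.6772
lambda_4 * g_4 = 6.71 * 4.88 = 32.7448
Total violation = 6.8056 + 29.0063 + 24.6772 + 32.7448 = 93.2339


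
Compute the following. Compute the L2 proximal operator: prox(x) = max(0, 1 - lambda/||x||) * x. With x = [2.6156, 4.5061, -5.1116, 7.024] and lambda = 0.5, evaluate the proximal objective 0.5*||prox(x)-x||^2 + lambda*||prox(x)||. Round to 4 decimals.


Step 1: Compute ||x||.
||x|| = 10.1297
Step 2: Compute scaling factor.
scale = max(0, 1 - 0.5/10.1297) = 0.9506
Step 3: prox(x) = [2.4865, 4.2837, -4.8593, 6.6773]
||prox(x)|| = 9.6297
Step 4: Proximal objective.
0.5*||prox-x||^2 = 0.125
lambda*||prox|| = 4.8149
Total = 4.9399


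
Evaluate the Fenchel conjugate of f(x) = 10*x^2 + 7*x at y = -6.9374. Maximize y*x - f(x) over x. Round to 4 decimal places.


f*(y) = sup_x {y*x - a*x^2 - b*x} = sup_x {(y-b)*x - a*x^2}
FOC: (y - b) - 2a*x = 0 => x* = (y - b)/(2a)
x* = (-6.9374 - 7)/(2*10) = -0.6969
f*(-6.9374) = (y-b)^2/(4a) = (-6.9374 - 7)^2/(4*10)
= 194.2511/40 = 4.8563


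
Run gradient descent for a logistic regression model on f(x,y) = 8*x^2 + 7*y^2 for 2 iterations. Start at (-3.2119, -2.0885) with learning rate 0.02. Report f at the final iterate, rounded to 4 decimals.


Gradient descent on f(x,y) = 8*x^2 + 7*y^2.
Starting point: (-3.2119, -2.0885), alpha = 0.02
Step 1: grad_x = 2*8*-3.2119 = -51.3904, grad_y = 2*7*-2.0885 = -29.239
  x_1 = -3.2119 - 0.02*-51.3904 = -2.1841
  y_1 = -2.0885 - 0.02*-29.239 = -1.5037
Step 2: grad_x = 2*8*-2.1841 = -34.9455, grad_y = 2*7*-1.5037 = -21.0521
  x_2 = -2.1841 - 0.02*-34.9455 = -1.4852
  y_2 = -1.5037 - 0.02*-21.0521 = -1.0827
f(-1.4852, -1.0827) = 8*(-1.4852)^2 + 7*(-1.0827)^2 = 25.8515


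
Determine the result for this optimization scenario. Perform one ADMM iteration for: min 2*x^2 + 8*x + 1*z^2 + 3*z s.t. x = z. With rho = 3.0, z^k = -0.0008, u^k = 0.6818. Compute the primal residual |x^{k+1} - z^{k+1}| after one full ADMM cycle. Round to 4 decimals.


ADMM iteration with rho = 3.0, z^k = -0.0008, u^k = 0.6818
Step 1: x-update.
Minimize 2*x^2 + 8*x + (3.0/2)*(x + 0.0008 + 0.6818)^2
FOC: (2*2 + 3.0)*x = -8 + 3.0*(-0.0008 - 0.6818)
x^{k+1} = -1.4354
Step 2: z-update.
Minimize 1*z^2 + 3*z + (3.0/2)*(-1.4354 - z + 0.6818)^2
FOC: (2*1 + 3.0)*z = -3 + 3.0*(-1.4354 + 0.6818)
z^{k+1} = -1.0522
Step 3: u-update.
u^{k+1} = 0.6818 - 1.4354 + 1.0522 = 0.2986
Step 4: Primal residual = |-1.4354 + 1.0522| = 0.3832


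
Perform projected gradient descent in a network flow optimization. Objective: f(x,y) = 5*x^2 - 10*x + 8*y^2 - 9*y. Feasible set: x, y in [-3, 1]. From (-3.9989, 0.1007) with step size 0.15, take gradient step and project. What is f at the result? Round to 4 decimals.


Step 1: Compute gradient at (-3.9989, 0.1007).
grad_x = 2*5*-3.9989 - 10 = -49.989
grad_y = 2*8*0.1007 - 9 = -7.3888
Step 2: Gradient step.
x_raw = -3.9989 - 0.15*-49.989 = 3.4995
y_raw = 0.1007 - 0.15*-7.3888 = 1.209
Step 3: Project onto [-3, 1].
x_proj = clip(3.4995) = 1.0
y_proj = clip(1.209) = 1.0
Step 4: Evaluate f.
f(1.0, 1.0) = -6.0


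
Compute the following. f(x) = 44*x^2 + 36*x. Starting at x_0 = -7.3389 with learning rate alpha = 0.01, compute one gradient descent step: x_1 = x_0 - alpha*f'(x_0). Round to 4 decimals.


We compute the gradient at x_0 and apply the update.
f'(x) = 88*x + 36
f'(-7.3389) = 88*-7.3389 + 36 = -609.8232
x_1 = -7.3389 - 0.01*-609.8232 = -1.2407


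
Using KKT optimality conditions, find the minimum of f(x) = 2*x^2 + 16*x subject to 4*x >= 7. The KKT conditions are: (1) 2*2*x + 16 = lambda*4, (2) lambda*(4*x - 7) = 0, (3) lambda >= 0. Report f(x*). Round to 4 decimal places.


Step 1: Try lambda = 0 (constraint inactive).
x_unc = -16/(2*2) = -4.0
Check: 4*-4.0 = -16.0 < 7 -- violated!
Step 2: Constraint must be active: 4*x = 7
x* = 7/4 = 1.75
lambda = (2*2*1.75 + 16)/4 = 5.75
Step 3: Compute optimal value.
f(x*) = 2*1.75^2 + 16*1.75 = 34.125


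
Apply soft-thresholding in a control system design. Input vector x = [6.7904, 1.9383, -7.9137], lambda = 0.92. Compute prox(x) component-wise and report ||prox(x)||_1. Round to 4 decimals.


Soft-thresholding with lambda = 0.92:
prox(6.7904) = sign(6.7904)*max(|6.7904| - 0.92, 0) = 5.8704
prox(1.9383) = sign(1.9383)*max(|1.9383| - 0.92, 0) = 1.0183
prox(-7.9137) = sign(-7.9137)*max(|-7.9137| - 0.92, 0) = -6.9937
prox(x) = [5.8704, 1.0183, -6.9937]
||prox(x)||_1 = 5.8704 + 1.0183 + 6.9937 = 13.8824


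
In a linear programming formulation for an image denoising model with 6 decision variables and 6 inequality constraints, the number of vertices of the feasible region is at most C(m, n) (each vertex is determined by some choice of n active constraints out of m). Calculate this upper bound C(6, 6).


Each vertex corresponds to some choice of n active constraints out of m, so the number of vertices is at most C(m, n) = m! / (n!(m-n)!).
m = 6, n = 6
Numerator: 6 * 5 * 4 * 3 * 2 * 1
Denominator: 6! = 720
C(6, 6) = 1


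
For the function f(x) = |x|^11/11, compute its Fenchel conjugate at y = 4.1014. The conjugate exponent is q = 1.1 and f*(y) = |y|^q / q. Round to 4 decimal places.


The conjugate exponent q satisfies 1/p + 1/q = 1.
p = 11, so q = 11/(11 - 1) = 1.1
|y|^q = 4.1014^1.1 = 4.7231
f*(4.1014) = 4.7231 / 1.1 = 4.2937


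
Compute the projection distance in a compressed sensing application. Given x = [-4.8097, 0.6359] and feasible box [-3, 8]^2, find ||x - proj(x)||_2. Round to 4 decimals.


Project each component onto [-3, 8].
clip(-4.8097) = -3.0, clip(0.6359) = 0.6359
Projection = [-3.0, 0.6359]
Squared diffs: [3.275, 0.0]
Distance = sqrt(3.275) = 1.8097


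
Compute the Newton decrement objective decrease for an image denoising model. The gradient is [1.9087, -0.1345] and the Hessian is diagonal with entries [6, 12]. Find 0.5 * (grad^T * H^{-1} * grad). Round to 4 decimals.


Step 1: H is diagonal, so H^(-1) * g = [0.3181, -0.0112].
Step 2: g^T H^(-1) g = sum_i g_i^2 / H_ii
  = (1.9087)^2/6 + (-0.1345)^2/12
  = 0.6072 + 0.0015 = 0.6087
Step 3: Objective decrease = 0.5 * g^T H^(-1) g = 0.3043


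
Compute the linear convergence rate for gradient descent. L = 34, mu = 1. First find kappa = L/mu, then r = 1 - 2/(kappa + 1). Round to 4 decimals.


Step 1: Compute the condition number.
kappa = L/mu = 34/1 = 34.0
Step 2: Compute the convergence rate.
r = 1 - 2/(kappa + 1) = 1 - 2*mu/(L + mu) = (L - mu)/(L + mu) = 33/35 = 0.9429


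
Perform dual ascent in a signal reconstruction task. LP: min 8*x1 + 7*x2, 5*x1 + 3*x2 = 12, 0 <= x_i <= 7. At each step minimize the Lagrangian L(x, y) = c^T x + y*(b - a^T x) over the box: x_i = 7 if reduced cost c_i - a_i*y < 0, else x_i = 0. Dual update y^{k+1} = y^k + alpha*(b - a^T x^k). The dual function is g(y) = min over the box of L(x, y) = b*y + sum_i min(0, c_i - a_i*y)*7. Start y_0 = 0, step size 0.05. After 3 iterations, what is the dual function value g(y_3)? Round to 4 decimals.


Dual ascent for LP: min 8*x1 + 7*x2, 5*x1 + 3*x2 = 12, 0 <= x_i <= 7
Step 1: y^k = 0.0, reduced costs: (8.0, 7.0)
  x^k = (0.0, 0.0), subgradient = b - a^T x = 12.0
  y^{k+1} = 0.0 + 0.05*12.0 = 0.6
Step 2: y^k = 0.6, reduced costs: (5.0, 5.2)
  x^k = (0.0, 0.0), subgradient = b - a^T x = 12.0
  y^{k+1} = 0.6 + 0.05*12.0 = 1.2
Step 3: y^k = 1.2, reduced costs: (2.0, 3.4)
  x^k = (0.0, 0.0), subgradient = b - a^T x = 12.0
  y^{k+1} = 1.2 + 0.05*12.0 = 1.8
Dual objective at y_3 = 1.8: reduced costs (-1.0, 1.6), box minimizer x = (7.0, 0.0)
g(y_3) = b*y + (c1 - a1*y)*x1 + (c2 - a2*y)*x2 = 12*1.8 + (-1.0)*7.0 + 1.6*0.0 = 21.6 - 7.0 + 0.0 = 14.6


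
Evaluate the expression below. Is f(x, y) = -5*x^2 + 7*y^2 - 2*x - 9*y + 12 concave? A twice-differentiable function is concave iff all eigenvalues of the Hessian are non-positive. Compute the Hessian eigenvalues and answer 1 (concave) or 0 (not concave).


The Hessian of f(x,y) = -5*x^2 + 7*y^2 - 2*x - 9*y + 12 is:
H = [[-10, 0], [0, 14]]
Trace = -10 + 14 = 4
Determinant = -10*14 - (0)^2 = -140
Discriminant = (4)^2 - 4*-140 = 576.0
Eigenvalues: lambda_1 = -10.0, lambda_2 = 14.0
The function is not concave.

0


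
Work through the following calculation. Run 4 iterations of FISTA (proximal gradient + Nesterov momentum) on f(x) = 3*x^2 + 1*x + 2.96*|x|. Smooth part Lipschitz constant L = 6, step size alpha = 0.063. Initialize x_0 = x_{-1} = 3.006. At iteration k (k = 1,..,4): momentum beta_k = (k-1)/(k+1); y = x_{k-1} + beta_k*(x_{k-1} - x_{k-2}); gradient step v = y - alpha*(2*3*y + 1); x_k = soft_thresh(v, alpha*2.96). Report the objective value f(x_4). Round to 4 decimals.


FISTA on f(x) = 3*x^2 + 1*x + 2.96*|x|
L = 6, alpha = 0.063
Iteration 1: beta = 0.0, y = 3.006 + 0.0*(3.006 - 3.006) = 3.006
  grad(y) = 19.036, v = y - alpha*grad = 1.8067
  prox(v) = soft_thresh(1.8067, 0.1865) = 1.6203
Iteration 2: beta = 0.3333, y = 1.6203 + 0.3333*(1.6203 - 3.006) = 1.1583
  grad(y) = 7.95, v = y - alpha*grad = 0.6575
  prox(v) = soft_thresh(0.6575, 0.1865) = 0.471
Iteration 3: beta = 0.5, y = 0.471 + 0.5*(0.471 - 1.6203) = -0.1036
  grad(y) = 0.3783, v = y - alpha*grad = -0.1275
  prox(v) = soft_thresh(-0.1275, 0.1865) = 0.0
Iteration 4: beta = 0.6, y = 0.0 + 0.6*(0.0 - 0.471) = -0.2826
  grad(y) = -0.6956, v = y - alpha*grad = -0.2388
  prox(v) = soft_thresh(-0.2388, 0.1865) = -0.0523
f(x_4) = 3*(-0.0523)^2 + 1*(-0.0523) + 2.96*|-0.0523| = 0.1107


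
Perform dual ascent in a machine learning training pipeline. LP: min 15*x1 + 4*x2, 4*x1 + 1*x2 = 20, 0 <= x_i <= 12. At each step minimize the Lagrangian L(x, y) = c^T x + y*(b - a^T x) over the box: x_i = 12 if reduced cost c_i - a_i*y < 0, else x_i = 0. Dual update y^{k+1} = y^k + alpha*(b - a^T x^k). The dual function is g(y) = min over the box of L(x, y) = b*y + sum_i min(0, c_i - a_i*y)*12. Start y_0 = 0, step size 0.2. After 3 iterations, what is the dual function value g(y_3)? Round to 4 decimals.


Dual ascent for LP: min 15*x1 + 4*x2, 4*x1 + 1*x2 = 20, 0 <= x_i <= 12
Step 1: y^k = 0.0, reduced costs: (15.0, 4.0)
  x^k = (0.0, 0.0), subgradient = b - a^T x = 20.0
  y^{k+1} = 0.0 + 0.2*20.0 = 4.0
Step 2: y^k = 4.0, reduced costs: (-1.0, 0.0)
  x^k = (12.0, 0.0), subgradient = b - a^T x = -28.0
  y^{k+1} = 4.0 + 0.2*-28.0 = -1.6
Step 3: y^k = -1.6, reduced costs: (21.4, 5.6)
  x^k = (0.0, 0.0), subgradient = b - a^T x = 20.0
  y^{k+1} = -1.6 + 0.2*20.0 = 2.4
Dual objective at y_3 = 2.4: reduced costs (5.4, 1.6), box minimizer x = (0.0, 0.0)
g(y_3) = b*y + (c1 - a1*y)*x1 + (c2 - a2*y)*x2 = 20*2.4 + 5.4*0.0 + 1.6*0.0 = 48.0 + 0.0 + 0.0 = 48.0


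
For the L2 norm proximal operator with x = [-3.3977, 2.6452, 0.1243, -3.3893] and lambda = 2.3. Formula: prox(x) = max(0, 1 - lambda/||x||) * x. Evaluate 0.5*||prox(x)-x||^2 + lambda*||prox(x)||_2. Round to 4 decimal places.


Step 1: Compute ||x||.
||x|| = 5.4813
Step 2: Compute scaling factor.
scale = max(0, 1 - 2.3/5.4813) = 0.5804
Step 3: prox(x) = [-1.972, 1.5352, 0.0721, -1.9671]
||prox(x)|| = 3.1813
Step 4: Proximal objective.
0.5*||prox-x||^2 = 2.645
lambda*||prox|| = 7.317
Total = 9.9619


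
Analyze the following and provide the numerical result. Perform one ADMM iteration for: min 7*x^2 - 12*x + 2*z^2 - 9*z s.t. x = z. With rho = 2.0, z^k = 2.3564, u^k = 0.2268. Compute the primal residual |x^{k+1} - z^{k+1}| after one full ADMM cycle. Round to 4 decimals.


ADMM iteration with rho = 2.0, z^k = 2.3564, u^k = 0.2268
Step 1: x-update.
Minimize 7*x^2 - 12*x + (2.0/2)*(x - 2.3564 + 0.2268)^2
FOC: (2*7 + 2.0)*x = 12 + 2.0*(2.3564 - 0.2268)
x^{k+1} = 1.0162
Step 2: z-update.
Minimize 2*z^2 - 9*z + (2.0/2)*(1.0162 - z + 0.2268)^2
FOC: (2*2 + 2.0)*z = 9 + 2.0*(1.0162 + 0.2268)
z^{k+1} = 1.9143
Step 3: u-update.
u^{k+1} = 0.2268 + 1.0162 - 1.9143 = -0.6713
Step 4: Primal residual = |1.0162 - 1.9143| = 0.8981


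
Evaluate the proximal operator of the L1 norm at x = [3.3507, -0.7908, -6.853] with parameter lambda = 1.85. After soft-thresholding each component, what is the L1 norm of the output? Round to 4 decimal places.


Soft-thresholding with lambda = 1.85:
prox(3.3507) = sign(3.3507)*max(|3.3507| - 1.85, 0) = 1.5007
prox(-0.7908) = sign(-0.7908)*max(|-0.7908| - 1.85, 0) = 0.0
prox(-6.853) = sign(-6.853)*max(|-6.853| - 1.85, 0) = -5.003
prox(x) = [1.5007, 0.0, -5.003]
||prox(x)||_1 = 1.5007 + 0.0 + 5.003 = 6.5037


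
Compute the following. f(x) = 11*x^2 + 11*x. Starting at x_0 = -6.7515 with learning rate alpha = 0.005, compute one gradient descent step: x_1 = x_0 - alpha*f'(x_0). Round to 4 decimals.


We compute the gradient at x_0 and apply the update.
f'(x) = 22*x + 11
f'(-6.7515) = 22*-6.7515 + 11 = -137.533
x_1 = -6.7515 - 0.005*-137.533 = -6.0638


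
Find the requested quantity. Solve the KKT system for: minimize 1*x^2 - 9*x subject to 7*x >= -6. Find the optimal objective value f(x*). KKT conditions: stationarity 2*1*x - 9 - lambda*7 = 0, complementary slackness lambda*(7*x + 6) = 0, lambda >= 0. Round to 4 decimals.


Step 1: Try lambda = 0 (constraint inactive).
Stationarity: 2*1*x - 9 = 0
x* = 9/(2*1) = 4.5
Check constraint: 7*4.5 = 31.5 >= -6 -- satisfied.
Step 2: Compute optimal value.
f(x*) = 1*4.5^2 - 9*4.5 = -20.25


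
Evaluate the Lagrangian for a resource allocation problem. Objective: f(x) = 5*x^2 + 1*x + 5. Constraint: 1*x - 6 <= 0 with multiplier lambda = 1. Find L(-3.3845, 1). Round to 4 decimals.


Step 1: Evaluate f(x).
f(-3.3845) = 5*(-3.3845)^2 + 1*(-3.3845) + 5 = 58.8897
Step 2: Evaluate g(x).
g(-3.3845) = 1*-3.3845 - 6 = -9.3845
Step 3: Compute Lagrangian.
L = 58.8897 + 1*-9.3845 = 49.5052


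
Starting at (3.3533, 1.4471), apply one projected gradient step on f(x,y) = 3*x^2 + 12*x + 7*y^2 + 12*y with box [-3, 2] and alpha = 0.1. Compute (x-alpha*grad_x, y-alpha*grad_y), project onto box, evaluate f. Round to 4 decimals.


Step 1: Compute gradient at (3.3533, 1.4471).
grad_x = 2*3*3.3533 + 12 = 32.1198
grad_y = 2*7*1.4471 + 12 = 32.2594
Step 2: Gradient step.
x_raw = 3.3533 - 0.1*32.1198 = 0.1413
y_raw = 1.4471 - 0.1*32.2594 = -1.7788
Step 3: Project onto [-3, 2].
x_proj = clip(0.1413) = 0.1413
y_proj = clip(-1.7788) = -1.7788
Step 4: Evaluate f.
f(0.1413, -1.7788) = 2.5596


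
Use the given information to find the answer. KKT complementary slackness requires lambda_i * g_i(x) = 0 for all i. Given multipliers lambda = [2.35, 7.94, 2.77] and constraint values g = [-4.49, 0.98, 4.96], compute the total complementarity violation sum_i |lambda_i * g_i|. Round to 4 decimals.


KKT complementary slackness check:
lambda_1 * g_1 = 2.35 * -4.49 = -10.5515
lambda_2 * g_2 = 7.94 * 0.98 = 7.7812
lambda_3 * g_3 = 2.77 * 4.96 = 13.7392
Total violation = 10.5515 + 7.7812 + 13.7392 = 32.0719


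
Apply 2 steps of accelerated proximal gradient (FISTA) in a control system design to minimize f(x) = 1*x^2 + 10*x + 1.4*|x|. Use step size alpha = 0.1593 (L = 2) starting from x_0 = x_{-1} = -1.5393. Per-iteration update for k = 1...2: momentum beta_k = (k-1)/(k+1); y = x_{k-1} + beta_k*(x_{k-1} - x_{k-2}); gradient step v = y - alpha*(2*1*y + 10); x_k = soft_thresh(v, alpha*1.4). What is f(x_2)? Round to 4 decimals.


FISTA on f(x) = 1*x^2 + 10*x + 1.4*|x|
L = 2, alpha = 0.1593
Iteration 1: beta = 0.0, y = -1.5393 + 0.0*(-1.5393 + 1.5393) = -1.5393
  grad(y) = 6.9214, v = y - alpha*grad = -2.6419
  prox(v) = soft_thresh(-2.6419, 0.223) = -2.4189
Iteration 2: beta = 0.3333, y = -2.4189 + 0.3333*(-2.4189 + 1.5393) = -2.712
  grad(y) = 4.5759, v = y - alpha*grad = -3.441
  prox(v) = soft_thresh(-3.441, 0.223) = -3.218
f(x_2) = 1*(-3.218)^2 + 10*(-3.218) + 1.4*|-3.218| = -17.3192


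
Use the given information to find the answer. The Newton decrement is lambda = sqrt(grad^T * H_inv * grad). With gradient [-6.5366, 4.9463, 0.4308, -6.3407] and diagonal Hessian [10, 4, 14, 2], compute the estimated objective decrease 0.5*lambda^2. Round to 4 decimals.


Step 1: H is diagonal, so H^(-1) * g = [-0.6537, 1.2366, 0.0308, -3.1704].
Step 2: g^T H^(-1) g = sum_i g_i^2 / H_ii
  = (-6.5366)^2/10 + (4.9463)^2/4 + (0.4308)^2/14 + (-6.3407)^2/2
  = 4.2727 + 6.1165 + 0.0133 + 20.1022 = 30.5047
Step 3: Objective decrease = 0.5 * g^T H^(-1) g = 15.2523


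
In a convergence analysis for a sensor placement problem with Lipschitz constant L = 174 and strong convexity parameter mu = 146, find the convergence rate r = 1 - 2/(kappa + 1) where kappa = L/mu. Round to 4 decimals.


Step 1: Compute the condition number.
kappa = L/mu = 174/146 = 1.1918
Step 2: Compute the convergence rate.
r = 1 - 2/(kappa + 1) = 1 - 2*mu/(L + mu) = (L - mu)/(L + mu) = 28/320 = 0.0875


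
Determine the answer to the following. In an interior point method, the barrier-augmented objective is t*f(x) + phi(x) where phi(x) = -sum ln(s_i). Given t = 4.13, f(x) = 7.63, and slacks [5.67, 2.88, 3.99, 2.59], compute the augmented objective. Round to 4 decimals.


Step 1: Compute log-barrier.
ln values: [1.7352, 1.0578, 1.3838, 0.9517]
phi = -(1.7352 + 1.0578 + 1.3838 + 0.9517) = -5.1284
Step 2: Compute augmented objective.
t*f(x) = 4.13*7.63 = 31.5119
Total = 31.5119 - 5.1284 = 26.3835


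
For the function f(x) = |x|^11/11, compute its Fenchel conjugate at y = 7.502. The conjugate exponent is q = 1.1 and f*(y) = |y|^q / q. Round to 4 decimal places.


The conjugate exponent q satisfies 1/p + 1/q = 1.
p = 11, so q = 11/(11 - 1) = 1.1
|y|^q = 7.502^1.1 = 9.1769
f*(7.502) = 9.1769 / 1.1 = 8.3426


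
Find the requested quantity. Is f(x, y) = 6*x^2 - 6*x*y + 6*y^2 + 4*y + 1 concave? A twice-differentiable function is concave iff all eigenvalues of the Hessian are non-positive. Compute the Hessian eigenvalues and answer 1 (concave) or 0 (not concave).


The Hessian of f(x,y) = 6*x^2 - 6*x*y + 6*y^2 + 4*y + 1 is:
H = [[12, -6], [-6, 12]]
Trace = 12 + 12 = 24
Determinant = 12*12 - (-6)^2 = 108
Discriminant = (24)^2 - 4*108 = 144.0
Eigenvalues: lambda_1 = 6.0, lambda_2 = 18.0
The function is not concave.

0


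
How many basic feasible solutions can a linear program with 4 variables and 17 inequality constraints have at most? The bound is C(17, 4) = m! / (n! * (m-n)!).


Each vertex corresponds to some choice of n active constraints out of m, so the number of vertices is at most C(m, n) = m! / (n!(m-n)!).
m = 17, n = 4
Numerator: 17 * 16 * 15 * 14
Denominator: 4! = 24
C(17, 4) = 2380


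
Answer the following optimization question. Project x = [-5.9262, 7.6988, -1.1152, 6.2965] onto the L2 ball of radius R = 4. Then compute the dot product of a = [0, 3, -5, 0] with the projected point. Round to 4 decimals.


Step 1: Compute ||x|| (intermediates to 6 decimals).
||x|| = sqrt((-5.9262)^2 + 7.6988^2 + (-1.1152)^2 + 6.2965^2) = 11.631034
Step 2: Project.
Since ||x|| > R, scale = R/||x|| = 4/11.631034 = 0.343908, proj(x) = scale * x
proj(x) = [-2.038068, 2.647679, -0.383526, 2.165417]
Step 3: Dot product.
a^T * proj(x) = 0*(-2.038068) + 3*2.647679 - 5*(-0.383526) + 0*2.165417 = 9.8607


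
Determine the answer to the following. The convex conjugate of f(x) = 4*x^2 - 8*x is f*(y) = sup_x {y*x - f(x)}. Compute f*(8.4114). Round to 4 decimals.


f*(y) = sup_x {y*x - a*x^2 - b*x} = sup_x {(y-b)*x - a*x^2}
FOC: (y - b) - 2a*x = 0 => x* = (y - b)/(2a)
x* = (8.4114 + 8)/(2*4) = 2.0514
f*(8.4114) = (y-b)^2/(4a) = (8.4114 + 8)^2/(4*4)
= 269.334/16 = 16.8334


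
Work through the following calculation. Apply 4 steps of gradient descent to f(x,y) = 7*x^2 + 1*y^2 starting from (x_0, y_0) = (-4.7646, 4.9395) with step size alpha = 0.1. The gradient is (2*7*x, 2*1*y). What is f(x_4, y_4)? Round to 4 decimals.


Gradient descent on f(x,y) = 7*x^2 + 1*y^2.
Starting point: (-4.7646, 4.9395), alpha = 0.1
Step 1: grad_x = 2*7*-4.7646 = -66.7044, grad_y = 2*1*4.9395 = 9.879
  x_1 = -4.7646 - 0.1*-66.7044 = 1.9058
  y_1 = 4.9395 - 0.1*9.879 = 3.9516
Step 2: grad_x = 2*7*1.9058 = 26.6818, grad_y = 2*1*3.9516 = 7.9032
  x_2 = 1.9058 - 0.1*26.6818 = -0.7623
  y_2 = 3.9516 - 0.1*7.9032 = 3.1613
Step 3: grad_x = 2*7*-0.7623 = -10.6727, grad_y = 2*1*3.1613 = 6.3226
  x_3 = -0.7623 - 0.1*-10.6727 = 0.3049
  y_3 = 3.1613 - 0.1*6.3226 = 2.529
Step 4: grad_x = 2*7*0.3049 = 4.2691, grad_y = 2*1*2.529 = 5.058
  x_4 = 0.3049 - 0.1*4.2691 = -0.122
  y_4 = 2.529 - 0.1*5.058 = 2.0232
f(-0.122, 2.0232) = 7*(-0.122)^2 + 1*2.0232^2 = 4.1976


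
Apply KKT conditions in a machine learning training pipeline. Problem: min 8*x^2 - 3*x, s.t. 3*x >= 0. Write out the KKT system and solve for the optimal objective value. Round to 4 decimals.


Step 1: Try lambda = 0 (constraint inactive).
Stationarity: 2*8*x - 3 = 0
x* = 3/(2*8) = 0.1875
Check constraint: 3*0.1875 = 0.5625 >= 0 -- satisfied.
Step 2: Compute optimal value.
f(x*) = 8*0.1875^2 - 3*0.1875 = -0.2813


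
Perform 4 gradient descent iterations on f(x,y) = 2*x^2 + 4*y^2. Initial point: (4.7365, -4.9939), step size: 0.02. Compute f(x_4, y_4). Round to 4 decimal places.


Gradient descent on f(x,y) = 2*x^2 + 4*y^2.
Starting point: (4.7365, -4.9939), alpha = 0.02
Step 1: grad_x = 2*2*4.7365 = 18.946, grad_y = 2*4*-4.9939 = -39.9512
  x_1 = 4.7365 - 0.02*18.946 = 4.3576
  y_1 = -4.9939 - 0.02*-39.9512 = -4.1949
Step 2: grad_x = 2*2*4.3576 = 17.4303, grad_y = 2*4*-4.1949 = -33.559
  x_2 = 4.3576 - 0.02*17.4303 = 4.009
  y_2 = -4.1949 - 0.02*-33.559 = -3.5237
Step 3: grad_x = 2*2*4.009 = 16.0359, grad_y = 2*4*-3.5237 = -28.1896
  x_3 = 4.009 - 0.02*16.0359 = 3.6883
  y_3 = -3.5237 - 0.02*-28.1896 = -2.9599
Step 4: grad_x = 2*2*3.6883 = 14.753, grad_y = 2*4*-2.9599 = -23.6792
  x_4 = 3.6883 - 0.02*14.753 = 3.3932
  y_4 = -2.9599 - 0.02*-23.6792 = -2.4863
f(3.3932, -2.4863) = 2*3.3932^2 + 4*(-2.4863)^2 = 47.7547


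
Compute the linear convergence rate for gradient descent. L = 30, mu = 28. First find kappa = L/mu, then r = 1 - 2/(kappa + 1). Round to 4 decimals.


Step 1: Compute the condition number.
kappa = L/mu = 30/28 = 1.0714
Step 2: Compute the convergence rate.
r = 1 - 2/(kappa + 1) = 1 - 2*mu/(L + mu) = (L - mu)/(L + mu) = 2/58 = 0.0345


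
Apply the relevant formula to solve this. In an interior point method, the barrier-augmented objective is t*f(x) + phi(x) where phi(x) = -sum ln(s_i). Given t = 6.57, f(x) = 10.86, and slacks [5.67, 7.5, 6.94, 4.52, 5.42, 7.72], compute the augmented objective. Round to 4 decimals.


Step 1: Compute log-barrier.
ln values: [1.7352, 2.0149, 1.9373, 1.5085, 1.6901, 2.0438]
phi = -(1.7352 + 2.0149 + 1.9373 + 1.5085 + 1.6901 + 2.0438) = -10.9298
Step 2: Compute augmented objective.
t*f(x) = 6.57*10.86 = 71.3502
Total = 71.3502 - 10.9298 = 60.4204


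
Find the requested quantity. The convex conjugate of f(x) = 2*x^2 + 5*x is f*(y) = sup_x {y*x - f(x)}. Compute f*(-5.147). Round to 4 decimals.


f*(y) = sup_x {y*x - a*x^2 - b*x} = sup_x {(y-b)*x - a*x^2}
FOC: (y - b) - 2a*x = 0 => x* = (y - b)/(2a)
x* = (-5.147 - 5)/(2*2) = -2.5368
f*(-5.147) = (y-b)^2/(4a) = (-5.147 - 5)^2/(4*2)
= 102.9616/8 = 12.8702


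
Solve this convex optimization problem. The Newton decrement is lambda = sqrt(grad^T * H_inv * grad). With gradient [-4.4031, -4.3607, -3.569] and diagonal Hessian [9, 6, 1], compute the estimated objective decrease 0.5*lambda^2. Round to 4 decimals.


Step 1: H is diagonal, so H^(-1) * g = [-0.4892, -0.7268, -3.569].
Step 2: g^T H^(-1) g = sum_i g_i^2 / H_ii
  = (-4.4031)^2/9 + (-4.3607)^2/6 + (-3.569)^2/1
  = 2.1541 + 3.1693 + 12.7378 = 18.0612
Step 3: Objective decrease = 0.5 * g^T H^(-1) g = 9.0306
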